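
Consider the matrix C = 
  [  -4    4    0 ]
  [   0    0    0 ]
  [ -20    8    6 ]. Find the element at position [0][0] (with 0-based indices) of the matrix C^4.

Characteristic polynomial: λ^3 - 2λ^2 - 24λ = λ(λ - 6)(λ + 4), so the eigenvalues are -4, 0, 6.
λ=-4: eigenvector (1, 0, 2).
λ=6: eigenvector (0, 0, 1).
λ=0: eigenvector (1, 1, 2).
P = [[1, 0, 1], [0, 0, 1], [2, 1, 2]], D = diag(-4, 6, 0), P⁻¹ = [[1, -1, 0], [-2, 0, 1], [0, 1, 0]].
C⁴ = P·diag(256, 1296, 0)·P⁻¹ = [[256, -256, 0], [0, 0, 0], [-2080, -512, 1296]].
The requested entry is 256.

256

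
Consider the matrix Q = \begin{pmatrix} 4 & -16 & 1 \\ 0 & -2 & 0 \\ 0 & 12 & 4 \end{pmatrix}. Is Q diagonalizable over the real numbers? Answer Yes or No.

Characteristic polynomial: p(μ) = μ^3 - 6μ^2 + 32 = (μ - 4)^2(μ + 2).
μ = 4 has algebraic multiplicity 2; rank(Q − 4I) = 2, so geometric multiplicity = 1.
Geometric multiplicity < algebraic multiplicity, so Q is not diagonalizable.

No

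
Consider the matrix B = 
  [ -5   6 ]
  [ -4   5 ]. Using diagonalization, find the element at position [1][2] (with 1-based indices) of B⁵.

6

Characteristic polynomial: s^2 - 1 = (s - 1)(s + 1), so the eigenvalues are -1, 1.
s=1: eigenvector (1, 1).
s=-1: eigenvector (-3, -2).
P = [[1, -3], [1, -2]], D = diag(1, -1), P⁻¹ = [[-2, 3], [-1, 1]].
B⁵ = P·diag(1, -1)·P⁻¹ = [[-5, 6], [-4, 5]].
The requested entry is 6.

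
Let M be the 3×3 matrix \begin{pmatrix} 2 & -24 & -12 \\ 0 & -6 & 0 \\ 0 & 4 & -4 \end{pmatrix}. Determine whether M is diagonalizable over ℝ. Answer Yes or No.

Yes

Characteristic polynomial: p(λ) = λ^3 + 8λ^2 + 4λ - 48 = (λ - 2)(λ + 4)(λ + 6).
All 3 eigenvalues are distinct, so M is diagonalizable.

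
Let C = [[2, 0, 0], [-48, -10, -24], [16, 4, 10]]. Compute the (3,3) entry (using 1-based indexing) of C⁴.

16

Characteristic polynomial: r^3 - 2r^2 - 4r + 8 = (r - 2)^2(r + 2), so the eigenvalues are -2, 2, 2.
r=-2: eigenvector (0, 3, -1).
r=2: eigenvector (1, 4, -4).
r=2: eigenvector (0, -2, 1).
P = [[0, 1, 0], [3, 4, -2], [-1, -4, 1]], D = diag(-2, 2, 2), P⁻¹ = [[4, 1, 2], [1, 0, 0], [8, 1, 3]].
C⁴ = P·diag(16, 16, 16)·P⁻¹ = [[16, 0, 0], [0, 16, 0], [0, 0, 16]].
The requested entry is 16.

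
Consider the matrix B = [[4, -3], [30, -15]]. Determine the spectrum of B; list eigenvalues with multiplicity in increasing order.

-6, -5

Characteristic polynomial: p(t) = t^2 + 11t + 30 = (t + 5)(t + 6).
Roots (with multiplicity): -6, -5.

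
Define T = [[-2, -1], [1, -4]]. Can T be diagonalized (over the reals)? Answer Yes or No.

Characteristic polynomial: p(λ) = λ^2 + 6λ + 9 = (λ + 3)^2.
λ = -3 has algebraic multiplicity 2; rank(T + 3I) = 1, so geometric multiplicity = 1.
Geometric multiplicity < algebraic multiplicity, so T is not diagonalizable.

No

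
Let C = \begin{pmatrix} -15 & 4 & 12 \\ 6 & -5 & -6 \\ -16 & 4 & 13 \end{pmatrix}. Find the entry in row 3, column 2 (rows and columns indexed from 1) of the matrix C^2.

-32

Characteristic polynomial: λ^3 + 7λ^2 + 7λ - 15 = (λ - 1)(λ + 3)(λ + 5), so the eigenvalues are -5, -3, 1.
λ=1: eigenvector (2, -1, 3).
λ=-5: eigenvector (-2, 1, -2).
λ=-3: eigenvector (1, 0, 1).
P = [[2, -2, 1], [-1, 1, 0], [3, -2, 1]], D = diag(1, -5, -3), P⁻¹ = [[-1, 0, 1], [-1, 1, 1], [1, 2, 0]].
C² = P·diag(1, 25, 9)·P⁻¹ = [[57, -32, -48], [-24, 25, 24], [56, -32, -47]].
The requested entry is -32.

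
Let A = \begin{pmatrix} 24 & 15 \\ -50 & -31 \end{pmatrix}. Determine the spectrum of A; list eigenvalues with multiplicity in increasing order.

-6, -1

Characteristic polynomial: p(s) = s^2 + 7s + 6 = (s + 1)(s + 6).
Roots (with multiplicity): -6, -1.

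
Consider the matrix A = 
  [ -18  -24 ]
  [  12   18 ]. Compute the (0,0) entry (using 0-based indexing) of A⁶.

Characteristic polynomial: r^2 - 36 = (r - 6)(r + 6), so the eigenvalues are -6, 6.
r=6: eigenvector (-1, 1).
r=-6: eigenvector (-2, 1).
P = [[-1, -2], [1, 1]], D = diag(6, -6), P⁻¹ = [[1, 2], [-1, -1]].
A⁶ = P·diag(46656, 46656)·P⁻¹ = [[46656, 0], [0, 46656]].
The requested entry is 46656.

46656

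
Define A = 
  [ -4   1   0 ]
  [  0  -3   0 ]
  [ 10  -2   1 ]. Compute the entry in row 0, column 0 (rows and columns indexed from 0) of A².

16

Characteristic polynomial: t^3 + 6t^2 + 5t - 12 = (t - 1)(t + 3)(t + 4), so the eigenvalues are -4, -3, 1.
t=1: eigenvector (0, 0, 1).
t=-3: eigenvector (1, 1, -2).
t=-4: eigenvector (1, 0, -2).
P = [[0, 1, 1], [0, 1, 0], [1, -2, -2]], D = diag(1, -3, -4), P⁻¹ = [[2, 0, 1], [0, 1, 0], [1, -1, 0]].
A² = P·diag(1, 9, 16)·P⁻¹ = [[16, -7, 0], [0, 9, 0], [-30, 14, 1]].
The requested entry is 16.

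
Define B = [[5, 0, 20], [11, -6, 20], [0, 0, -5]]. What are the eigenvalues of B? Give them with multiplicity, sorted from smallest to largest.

-6, -5, 5

Characteristic polynomial: p(t) = t^3 + 6t^2 - 25t - 150 = (t - 5)(t + 5)(t + 6).
Roots (with multiplicity): -6, -5, 5.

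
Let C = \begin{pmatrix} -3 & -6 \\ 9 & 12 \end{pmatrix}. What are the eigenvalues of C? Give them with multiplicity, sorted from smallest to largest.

3, 6

Characteristic polynomial: p(λ) = λ^2 - 9λ + 18 = (λ - 6)(λ - 3).
Roots (with multiplicity): 3, 6.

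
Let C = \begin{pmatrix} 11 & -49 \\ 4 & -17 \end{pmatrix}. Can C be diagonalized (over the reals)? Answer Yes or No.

Characteristic polynomial: p(λ) = λ^2 + 6λ + 9 = (λ + 3)^2.
λ = -3 has algebraic multiplicity 2; rank(C + 3I) = 1, so geometric multiplicity = 1.
Geometric multiplicity < algebraic multiplicity, so C is not diagonalizable.

No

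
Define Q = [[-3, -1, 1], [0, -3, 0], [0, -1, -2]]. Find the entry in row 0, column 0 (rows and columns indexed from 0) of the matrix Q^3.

Characteristic polynomial: λ^3 + 8λ^2 + 21λ + 18 = (λ + 2)(λ + 3)^2, so the eigenvalues are -3, -3, -2.
λ=-3: eigenvector (1, 0, 0).
λ=-2: eigenvector (1, 0, 1).
λ=-3: eigenvector (-1, 1, 1).
P = [[1, 1, -1], [0, 0, 1], [0, 1, 1]], D = diag(-3, -2, -3), P⁻¹ = [[1, 2, -1], [0, -1, 1], [0, 1, 0]].
Q³ = P·diag(-27, -8, -27)·P⁻¹ = [[-27, -19, 19], [0, -27, 0], [0, -19, -8]].
The requested entry is -27.

-27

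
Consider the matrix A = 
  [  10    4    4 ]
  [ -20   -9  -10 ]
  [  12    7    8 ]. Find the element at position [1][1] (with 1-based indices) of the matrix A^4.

2576

Characteristic polynomial: μ^3 - 9μ^2 + 20μ - 12 = (μ - 6)(μ - 2)(μ - 1), so the eigenvalues are 1, 2, 6.
μ=2: eigenvector (-1, 0, 2).
μ=1: eigenvector (0, 1, -1).
μ=6: eigenvector (1, -2, 1).
P = [[-1, 0, 1], [0, 1, -2], [2, -1, 1]], D = diag(2, 1, 6), P⁻¹ = [[1, 1, 1], [4, 3, 2], [2, 1, 1]].
A⁴ = P·diag(16, 1, 1296)·P⁻¹ = [[2576, 1280, 1280], [-5180, -2589, -2590], [2620, 1325, 1326]].
The requested entry is 2576.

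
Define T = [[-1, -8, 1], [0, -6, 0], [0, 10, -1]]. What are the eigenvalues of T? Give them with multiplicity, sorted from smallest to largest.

Characteristic polynomial: p(λ) = λ^3 + 8λ^2 + 13λ + 6 = (λ + 1)^2(λ + 6).
Roots (with multiplicity): -6, -1, -1.

-6, -1, -1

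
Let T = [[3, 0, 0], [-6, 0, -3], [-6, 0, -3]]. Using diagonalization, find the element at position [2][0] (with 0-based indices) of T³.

Characteristic polynomial: λ^3 - 9λ = λ(λ - 3)(λ + 3), so the eigenvalues are -3, 0, 3.
λ=3: eigenvector (1, -1, -1).
λ=-3: eigenvector (0, 1, 1).
λ=0: eigenvector (0, 1, 0).
P = [[1, 0, 0], [-1, 1, 1], [-1, 1, 0]], D = diag(3, -3, 0), P⁻¹ = [[1, 0, 0], [1, 0, 1], [0, 1, -1]].
T³ = P·diag(27, -27, 0)·P⁻¹ = [[27, 0, 0], [-54, 0, -27], [-54, 0, -27]].
The requested entry is -54.

-54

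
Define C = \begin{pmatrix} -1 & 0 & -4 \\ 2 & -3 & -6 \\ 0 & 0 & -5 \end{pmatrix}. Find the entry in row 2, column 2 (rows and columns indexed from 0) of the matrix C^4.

625

Characteristic polynomial: s^3 + 9s^2 + 23s + 15 = (s + 1)(s + 3)(s + 5), so the eigenvalues are -5, -3, -1.
s=-5: eigenvector (1, 2, 1).
s=-3: eigenvector (0, 1, 0).
s=-1: eigenvector (1, 1, 0).
P = [[1, 0, 1], [2, 1, 1], [1, 0, 0]], D = diag(-5, -3, -1), P⁻¹ = [[0, 0, 1], [-1, 1, -1], [1, 0, -1]].
C⁴ = P·diag(625, 81, 1)·P⁻¹ = [[1, 0, 624], [-80, 81, 1168], [0, 0, 625]].
The requested entry is 625.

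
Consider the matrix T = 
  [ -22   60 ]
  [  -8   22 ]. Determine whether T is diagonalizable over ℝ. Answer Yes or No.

Characteristic polynomial: p(r) = r^2 - 4 = (r - 2)(r + 2).
All 2 eigenvalues are distinct, so T is diagonalizable.

Yes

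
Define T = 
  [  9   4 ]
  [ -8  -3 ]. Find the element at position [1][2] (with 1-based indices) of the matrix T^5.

3124

Characteristic polynomial: λ^2 - 6λ + 5 = (λ - 5)(λ - 1), so the eigenvalues are 1, 5.
λ=1: eigenvector (-1, 2).
λ=5: eigenvector (-1, 1).
P = [[-1, -1], [2, 1]], D = diag(1, 5), P⁻¹ = [[1, 1], [-2, -1]].
T⁵ = P·diag(1, 3125)·P⁻¹ = [[6249, 3124], [-6248, -3123]].
The requested entry is 3124.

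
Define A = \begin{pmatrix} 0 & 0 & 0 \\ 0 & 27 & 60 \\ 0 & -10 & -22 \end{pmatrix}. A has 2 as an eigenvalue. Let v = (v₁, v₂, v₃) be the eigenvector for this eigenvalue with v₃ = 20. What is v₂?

-48

A − 2I = [[-2, 0, 0], [0, 25, 60], [0, -10, -24]].
Solving (A − 2I)v = 0 gives the eigenspace spanned by (0, -48, 20).
With v₃ = 20, v = (0, -48, 20), so v₂ = -48.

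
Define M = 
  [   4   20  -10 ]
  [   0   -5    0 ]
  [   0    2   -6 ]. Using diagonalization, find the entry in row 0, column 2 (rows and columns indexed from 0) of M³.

-280

Characteristic polynomial: t^3 + 7t^2 - 14t - 120 = (t - 4)(t + 5)(t + 6), so the eigenvalues are -6, -5, 4.
t=4: eigenvector (1, 0, 0).
t=-6: eigenvector (1, 0, 1).
t=-5: eigenvector (0, 1, 2).
P = [[1, 1, 0], [0, 0, 1], [0, 1, 2]], D = diag(4, -6, -5), P⁻¹ = [[1, 2, -1], [0, -2, 1], [0, 1, 0]].
M³ = P·diag(64, -216, -125)·P⁻¹ = [[64, 560, -280], [0, -125, 0], [0, 182, -216]].
The requested entry is -280.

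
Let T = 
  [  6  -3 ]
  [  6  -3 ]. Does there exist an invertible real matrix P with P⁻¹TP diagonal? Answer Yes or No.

Yes

Characteristic polynomial: p(λ) = λ^2 - 3λ = λ(λ - 3).
All 2 eigenvalues are distinct, so T is diagonalizable.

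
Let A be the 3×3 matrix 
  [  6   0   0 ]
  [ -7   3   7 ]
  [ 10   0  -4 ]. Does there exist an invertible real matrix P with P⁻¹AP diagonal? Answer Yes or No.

Yes

Characteristic polynomial: p(t) = t^3 - 5t^2 - 18t + 72 = (t - 6)(t - 3)(t + 4).
All 3 eigenvalues are distinct, so A is diagonalizable.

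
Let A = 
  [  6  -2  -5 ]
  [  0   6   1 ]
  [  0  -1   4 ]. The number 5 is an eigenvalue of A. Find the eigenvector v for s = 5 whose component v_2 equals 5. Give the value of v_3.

-5

A − 5I = [[1, -2, -5], [0, 1, 1], [0, -1, -1]].
Solving (A − 5I)v = 0 gives the eigenspace spanned by (-15, 5, -5).
With v_2 = 5, v = (-15, 5, -5), so v_3 = -5.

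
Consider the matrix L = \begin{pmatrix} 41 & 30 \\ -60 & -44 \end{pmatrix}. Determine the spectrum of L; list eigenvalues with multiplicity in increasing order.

-4, 1

Characteristic polynomial: p(t) = t^2 + 3t - 4 = (t - 1)(t + 4).
Roots (with multiplicity): -4, 1.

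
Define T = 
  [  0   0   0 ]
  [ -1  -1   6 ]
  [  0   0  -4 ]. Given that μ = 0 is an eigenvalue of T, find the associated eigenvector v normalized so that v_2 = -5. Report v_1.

5

T = [[0, 0, 0], [-1, -1, 6], [0, 0, -4]].
Solving (T)v = 0 gives the eigenspace spanned by (5, -5, 0).
With v_2 = -5, v = (5, -5, 0), so v_1 = 5.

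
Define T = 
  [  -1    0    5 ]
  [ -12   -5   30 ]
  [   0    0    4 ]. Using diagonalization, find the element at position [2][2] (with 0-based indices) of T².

Characteristic polynomial: r^3 + 2r^2 - 19r - 20 = (r - 4)(r + 1)(r + 5), so the eigenvalues are -5, -1, 4.
r=-1: eigenvector (1, -3, 0).
r=-5: eigenvector (0, 1, 0).
r=4: eigenvector (1, 2, 1).
P = [[1, 0, 1], [-3, 1, 2], [0, 0, 1]], D = diag(-1, -5, 4), P⁻¹ = [[1, 0, -1], [3, 1, -5], [0, 0, 1]].
T² = P·diag(1, 25, 16)·P⁻¹ = [[1, 0, 15], [72, 25, -90], [0, 0, 16]].
The requested entry is 16.

16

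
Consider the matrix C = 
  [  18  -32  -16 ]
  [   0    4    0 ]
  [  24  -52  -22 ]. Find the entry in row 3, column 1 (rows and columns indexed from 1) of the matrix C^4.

Characteristic polynomial: λ^3 - 28λ + 48 = (λ - 4)(λ - 2)(λ + 6), so the eigenvalues are -6, 2, 4.
λ=-6: eigenvector (2, 0, 3).
λ=4: eigenvector (0, 1, -2).
λ=2: eigenvector (-1, 0, -1).
P = [[2, 0, -1], [0, 1, 0], [3, -2, -1]], D = diag(-6, 4, 2), P⁻¹ = [[-1, 2, 1], [0, 1, 0], [-3, 4, 2]].
C⁴ = P·diag(1296, 256, 16)·P⁻¹ = [[-2544, 5120, 2560], [0, 256, 0], [-3840, 7200, 3856]].
The requested entry is -3840.

-3840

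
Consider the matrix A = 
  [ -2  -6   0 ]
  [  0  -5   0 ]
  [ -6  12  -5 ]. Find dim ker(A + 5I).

A + 5I = [[3, -6, 0], [0, 0, 0], [-6, 12, 0]].
This matrix has rank 1, so its null space has dimension 3 − 1 = 2.

2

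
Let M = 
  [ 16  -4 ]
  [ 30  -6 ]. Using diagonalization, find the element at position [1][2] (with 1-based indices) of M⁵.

-13504

Characteristic polynomial: r^2 - 10r + 24 = (r - 6)(r - 4), so the eigenvalues are 4, 6.
r=4: eigenvector (1, 3).
r=6: eigenvector (-2, -5).
P = [[1, -2], [3, -5]], D = diag(4, 6), P⁻¹ = [[-5, 2], [-3, 1]].
M⁵ = P·diag(1024, 7776)·P⁻¹ = [[41536, -13504], [101280, -32736]].
The requested entry is -13504.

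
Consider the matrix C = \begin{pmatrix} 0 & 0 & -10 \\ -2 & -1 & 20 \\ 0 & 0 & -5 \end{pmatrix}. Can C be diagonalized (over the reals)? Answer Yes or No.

Characteristic polynomial: p(r) = r^3 + 6r^2 + 5r = r(r + 1)(r + 5).
All 3 eigenvalues are distinct, so C is diagonalizable.

Yes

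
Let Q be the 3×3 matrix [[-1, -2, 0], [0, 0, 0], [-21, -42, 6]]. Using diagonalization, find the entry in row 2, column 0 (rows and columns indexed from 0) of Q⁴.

-3885

Characteristic polynomial: s^3 - 5s^2 - 6s = s(s - 6)(s + 1), so the eigenvalues are -1, 0, 6.
s=-1: eigenvector (1, 0, 3).
s=0: eigenvector (-2, 1, 0).
s=6: eigenvector (0, 0, 1).
P = [[1, -2, 0], [0, 1, 0], [3, 0, 1]], D = diag(-1, 0, 6), P⁻¹ = [[1, 2, 0], [0, 1, 0], [-3, -6, 1]].
Q⁴ = P·diag(1, 0, 1296)·P⁻¹ = [[1, 2, 0], [0, 0, 0], [-3885, -7770, 1296]].
The requested entry is -3885.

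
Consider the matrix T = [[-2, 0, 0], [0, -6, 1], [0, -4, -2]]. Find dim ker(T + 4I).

T + 4I = [[2, 0, 0], [0, -2, 1], [0, -4, 2]].
This matrix has rank 2, so its null space has dimension 3 − 2 = 1.

1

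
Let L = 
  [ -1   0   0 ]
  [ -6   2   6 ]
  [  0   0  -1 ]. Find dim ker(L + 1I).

L + 1I = [[0, 0, 0], [-6, 3, 6], [0, 0, 0]].
This matrix has rank 1, so its null space has dimension 3 − 1 = 2.

2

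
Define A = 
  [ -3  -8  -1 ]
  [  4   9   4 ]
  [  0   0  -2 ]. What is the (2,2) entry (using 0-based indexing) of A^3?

Characteristic polynomial: λ^3 - 4λ^2 - 7λ + 10 = (λ - 5)(λ - 1)(λ + 2), so the eigenvalues are -2, 1, 5.
λ=-2: eigenvector (1, 0, -1).
λ=5: eigenvector (-1, 1, 0).
λ=1: eigenvector (2, -1, 0).
P = [[1, -1, 2], [0, 1, -1], [-1, 0, 0]], D = diag(-2, 5, 1), P⁻¹ = [[0, 0, -1], [1, 2, 1], [1, 1, 1]].
A³ = P·diag(-8, 125, 1)·P⁻¹ = [[-123, -248, -115], [124, 249, 124], [0, 0, -8]].
The requested entry is -8.

-8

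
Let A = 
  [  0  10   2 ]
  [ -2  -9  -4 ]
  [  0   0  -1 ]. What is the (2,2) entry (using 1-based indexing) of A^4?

2101

Characteristic polynomial: μ^3 + 10μ^2 + 29μ + 20 = (μ + 1)(μ + 4)(μ + 5), so the eigenvalues are -5, -4, -1.
μ=-5: eigenvector (-2, 1, 0).
μ=-4: eigenvector (5, -2, 0).
μ=-1: eigenvector (-2, 0, 1).
P = [[-2, 5, -2], [1, -2, 0], [0, 0, 1]], D = diag(-5, -4, -1), P⁻¹ = [[2, 5, 4], [1, 2, 2], [0, 0, 1]].
A⁴ = P·diag(625, 256, 1)·P⁻¹ = [[-1220, -3690, -2442], [738, 2101, 1476], [0, 0, 1]].
The requested entry is 2101.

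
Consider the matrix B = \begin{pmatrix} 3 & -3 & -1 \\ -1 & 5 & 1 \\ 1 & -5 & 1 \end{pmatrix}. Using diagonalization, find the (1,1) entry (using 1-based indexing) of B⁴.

191

Characteristic polynomial: μ^3 - 9μ^2 + 26μ - 24 = (μ - 4)(μ - 3)(μ - 2), so the eigenvalues are 2, 3, 4.
μ=2: eigenvector (1, 0, 1).
μ=4: eigenvector (-1, 1, -2).
μ=3: eigenvector (1, -1, 3).
P = [[1, -1, 1], [0, 1, -1], [1, -2, 3]], D = diag(2, 4, 3), P⁻¹ = [[1, 1, 0], [-1, 2, 1], [-1, 1, 1]].
B⁴ = P·diag(16, 256, 81)·P⁻¹ = [[191, -415, -175], [-175, 431, 175], [285, -765, -269]].
The requested entry is 191.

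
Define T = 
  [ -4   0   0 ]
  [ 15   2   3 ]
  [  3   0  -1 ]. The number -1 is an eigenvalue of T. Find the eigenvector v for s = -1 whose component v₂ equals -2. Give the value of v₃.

2

T + 1I = [[-3, 0, 0], [15, 3, 3], [3, 0, 0]].
Solving (T + 1I)v = 0 gives the eigenspace spanned by (0, -2, 2).
With v₂ = -2, v = (0, -2, 2), so v₃ = 2.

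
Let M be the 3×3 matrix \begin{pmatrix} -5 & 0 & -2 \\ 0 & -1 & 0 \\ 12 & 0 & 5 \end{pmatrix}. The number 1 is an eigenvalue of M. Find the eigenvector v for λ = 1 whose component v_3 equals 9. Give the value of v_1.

M − 1I = [[-6, 0, -2], [0, -2, 0], [12, 0, 4]].
Solving (M − 1I)v = 0 gives the eigenspace spanned by (-3, 0, 9).
With v_3 = 9, v = (-3, 0, 9), so v_1 = -3.

-3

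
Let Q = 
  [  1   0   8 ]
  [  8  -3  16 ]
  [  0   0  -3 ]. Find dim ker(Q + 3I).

Q + 3I = [[4, 0, 8], [8, 0, 16], [0, 0, 0]].
This matrix has rank 1, so its null space has dimension 3 − 1 = 2.

2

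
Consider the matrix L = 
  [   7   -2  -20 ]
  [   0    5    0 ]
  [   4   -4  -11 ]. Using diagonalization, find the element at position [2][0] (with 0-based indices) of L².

Characteristic polynomial: λ^3 - λ^2 - 17λ - 15 = (λ - 5)(λ + 1)(λ + 3), so the eigenvalues are -3, -1, 5.
λ=-1: eigenvector (5, 0, 2).
λ=5: eigenvector (1, 1, 0).
λ=-3: eigenvector (2, 0, 1).
P = [[5, 1, 2], [0, 1, 0], [2, 0, 1]], D = diag(-1, 5, -3), P⁻¹ = [[1, -1, -2], [0, 1, 0], [-2, 2, 5]].
L² = P·diag(1, 25, 9)·P⁻¹ = [[-31, 56, 80], [0, 25, 0], [-16, 16, 41]].
The requested entry is -16.

-16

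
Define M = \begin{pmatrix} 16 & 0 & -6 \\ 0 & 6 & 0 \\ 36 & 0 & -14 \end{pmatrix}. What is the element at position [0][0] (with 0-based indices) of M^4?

736

Characteristic polynomial: μ^3 - 8μ^2 + 4μ + 48 = (μ - 6)(μ - 4)(μ + 2), so the eigenvalues are -2, 4, 6.
μ=4: eigenvector (1, 0, 2).
μ=6: eigenvector (0, 1, 0).
μ=-2: eigenvector (1, 0, 3).
P = [[1, 0, 1], [0, 1, 0], [2, 0, 3]], D = diag(4, 6, -2), P⁻¹ = [[3, 0, -1], [0, 1, 0], [-2, 0, 1]].
M⁴ = P·diag(256, 1296, 16)·P⁻¹ = [[736, 0, -240], [0, 1296, 0], [1440, 0, -464]].
The requested entry is 736.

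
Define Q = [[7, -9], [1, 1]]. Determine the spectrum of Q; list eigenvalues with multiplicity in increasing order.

4, 4

Characteristic polynomial: p(t) = t^2 - 8t + 16 = (t - 4)^2.
Roots (with multiplicity): 4, 4.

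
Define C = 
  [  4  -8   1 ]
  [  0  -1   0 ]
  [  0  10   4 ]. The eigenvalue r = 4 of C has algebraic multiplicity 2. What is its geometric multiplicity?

1

C − 4I = [[0, -8, 1], [0, -5, 0], [0, 10, 0]].
This matrix has rank 2, so its null space has dimension 3 − 2 = 1.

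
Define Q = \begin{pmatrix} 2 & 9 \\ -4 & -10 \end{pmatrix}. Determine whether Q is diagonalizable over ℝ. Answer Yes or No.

No

Characteristic polynomial: p(μ) = μ^2 + 8μ + 16 = (μ + 4)^2.
μ = -4 has algebraic multiplicity 2; rank(Q + 4I) = 1, so geometric multiplicity = 1.
Geometric multiplicity < algebraic multiplicity, so Q is not diagonalizable.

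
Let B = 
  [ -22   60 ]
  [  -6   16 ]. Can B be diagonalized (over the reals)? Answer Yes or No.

Yes

Characteristic polynomial: p(μ) = μ^2 + 6μ + 8 = (μ + 2)(μ + 4).
All 2 eigenvalues are distinct, so B is diagonalizable.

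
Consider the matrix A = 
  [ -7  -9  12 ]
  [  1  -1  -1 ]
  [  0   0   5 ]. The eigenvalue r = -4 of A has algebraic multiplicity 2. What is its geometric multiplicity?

1

A + 4I = [[-3, -9, 12], [1, 3, -1], [0, 0, 9]].
This matrix has rank 2, so its null space has dimension 3 − 2 = 1.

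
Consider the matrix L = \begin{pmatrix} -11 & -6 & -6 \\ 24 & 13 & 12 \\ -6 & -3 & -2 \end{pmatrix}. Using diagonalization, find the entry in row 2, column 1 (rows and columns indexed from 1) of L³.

72

Characteristic polynomial: r^3 - 3r + 2 = (r - 1)^2(r + 2), so the eigenvalues are -2, 1, 1.
r=-2: eigenvector (2, -4, 1).
r=1: eigenvector (1, -2, 0).
r=1: eigenvector (0, -1, 1).
P = [[2, 1, 0], [-4, -2, -1], [1, 0, 1]], D = diag(-2, 1, 1), P⁻¹ = [[2, 1, 1], [-3, -2, -2], [-2, -1, 0]].
L³ = P·diag(-8, 1, 1)·P⁻¹ = [[-35, -18, -18], [72, 37, 36], [-18, -9, -8]].
The requested entry is 72.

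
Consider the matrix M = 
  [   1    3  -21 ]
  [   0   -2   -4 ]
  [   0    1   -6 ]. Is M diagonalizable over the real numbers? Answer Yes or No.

No

Characteristic polynomial: p(μ) = μ^3 + 7μ^2 + 8μ - 16 = (μ - 1)(μ + 4)^2.
μ = -4 has algebraic multiplicity 2; rank(M + 4I) = 2, so geometric multiplicity = 1.
Geometric multiplicity < algebraic multiplicity, so M is not diagonalizable.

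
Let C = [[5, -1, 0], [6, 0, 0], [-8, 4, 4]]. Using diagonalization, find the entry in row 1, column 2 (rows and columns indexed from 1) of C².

-5

Characteristic polynomial: t^3 - 9t^2 + 26t - 24 = (t - 4)(t - 3)(t - 2), so the eigenvalues are 2, 3, 4.
t=4: eigenvector (0, 0, 1).
t=2: eigenvector (1, 3, -2).
t=3: eigenvector (1, 2, 0).
P = [[0, 1, 1], [0, 3, 2], [1, -2, 0]], D = diag(4, 2, 3), P⁻¹ = [[-4, 2, 1], [-2, 1, 0], [3, -1, 0]].
C² = P·diag(16, 4, 9)·P⁻¹ = [[19, -5, 0], [30, -6, 0], [-48, 24, 16]].
The requested entry is -5.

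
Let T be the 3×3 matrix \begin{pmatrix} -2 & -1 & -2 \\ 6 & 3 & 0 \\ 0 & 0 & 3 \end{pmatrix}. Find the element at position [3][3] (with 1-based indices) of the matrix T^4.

Characteristic polynomial: μ^3 - 4μ^2 + 3μ = μ(μ - 3)(μ - 1), so the eigenvalues are 0, 1, 3.
μ=3: eigenvector (0, -2, 1).
μ=1: eigenvector (-1, 3, 0).
μ=0: eigenvector (1, -2, 0).
P = [[0, -1, 1], [-2, 3, -2], [1, 0, 0]], D = diag(3, 1, 0), P⁻¹ = [[0, 0, 1], [2, 1, 2], [3, 1, 2]].
T⁴ = P·diag(81, 1, 0)·P⁻¹ = [[-2, -1, -2], [6, 3, -156], [0, 0, 81]].
The requested entry is 81.

81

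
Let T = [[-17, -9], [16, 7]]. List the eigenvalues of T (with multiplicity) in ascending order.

-5, -5

Characteristic polynomial: p(r) = r^2 + 10r + 25 = (r + 5)^2.
Roots (with multiplicity): -5, -5.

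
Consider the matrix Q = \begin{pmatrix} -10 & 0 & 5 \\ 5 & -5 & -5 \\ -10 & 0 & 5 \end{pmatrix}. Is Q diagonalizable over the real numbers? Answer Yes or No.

Yes

Characteristic polynomial: p(s) = s^3 + 10s^2 + 25s = s(s + 5)^2.
s = -5 has algebraic multiplicity 2; rank(Q + 5I) = 1, so geometric multiplicity = 2.
Every eigenvalue has geometric = algebraic multiplicity, so Q is diagonalizable.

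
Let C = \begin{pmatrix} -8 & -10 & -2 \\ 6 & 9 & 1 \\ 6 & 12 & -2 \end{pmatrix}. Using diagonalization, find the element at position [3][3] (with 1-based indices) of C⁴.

16

Characteristic polynomial: t^3 + t^2 - 14t - 24 = (t - 4)(t + 2)(t + 3), so the eigenvalues are -3, -2, 4.
t=-2: eigenvector (2, -1, -1).
t=-3: eigenvector (-2, 1, 0).
t=4: eigenvector (-1, 1, 1).
P = [[2, -2, -1], [-1, 1, 1], [-1, 0, 1]], D = diag(-2, -3, 4), P⁻¹ = [[1, 2, -1], [0, 1, -1], [1, 2, 0]].
C⁴ = P·diag(16, 81, 256)·P⁻¹ = [[-224, -610, 130], [240, 561, -65], [240, 480, 16]].
The requested entry is 16.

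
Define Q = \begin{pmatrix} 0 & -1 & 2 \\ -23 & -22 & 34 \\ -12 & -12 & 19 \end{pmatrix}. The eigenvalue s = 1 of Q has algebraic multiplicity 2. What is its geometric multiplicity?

Q − 1I = [[-1, -1, 2], [-23, -23, 34], [-12, -12, 18]].
This matrix has rank 2, so its null space has dimension 3 − 2 = 1.

1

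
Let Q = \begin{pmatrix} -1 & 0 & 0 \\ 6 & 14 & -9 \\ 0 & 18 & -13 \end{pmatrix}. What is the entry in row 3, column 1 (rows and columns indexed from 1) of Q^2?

Characteristic polynomial: r^3 - 21r - 20 = (r - 5)(r + 1)(r + 4), so the eigenvalues are -4, -1, 5.
r=-4: eigenvector (0, 1, 2).
r=5: eigenvector (0, 1, 1).
r=-1: eigenvector (1, -4, -6).
P = [[0, 0, 1], [1, 1, -4], [2, 1, -6]], D = diag(-4, 5, -1), P⁻¹ = [[2, -1, 1], [2, 2, -1], [1, 0, 0]].
Q² = P·diag(16, 25, 1)·P⁻¹ = [[1, 0, 0], [78, 34, -9], [108, 18, 7]].
The requested entry is 108.

108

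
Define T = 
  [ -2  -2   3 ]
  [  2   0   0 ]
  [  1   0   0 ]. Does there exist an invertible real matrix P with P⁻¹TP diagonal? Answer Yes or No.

Characteristic polynomial: p(λ) = λ^3 + 2λ^2 + λ = λ(λ + 1)^2.
λ = -1 has algebraic multiplicity 2; rank(T + 1I) = 2, so geometric multiplicity = 1.
Geometric multiplicity < algebraic multiplicity, so T is not diagonalizable.

No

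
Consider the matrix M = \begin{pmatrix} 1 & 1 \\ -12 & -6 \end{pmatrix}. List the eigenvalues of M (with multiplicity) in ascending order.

Characteristic polynomial: p(t) = t^2 + 5t + 6 = (t + 2)(t + 3).
Roots (with multiplicity): -3, -2.

-3, -2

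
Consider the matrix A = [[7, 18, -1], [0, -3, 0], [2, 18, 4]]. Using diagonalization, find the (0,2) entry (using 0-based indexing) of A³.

Characteristic polynomial: t^3 - 8t^2 - 3t + 90 = (t - 6)(t - 5)(t + 3), so the eigenvalues are -3, 5, 6.
t=5: eigenvector (-1, 0, -2).
t=-3: eigenvector (-2, 1, -2).
t=6: eigenvector (1, 0, 1).
P = [[-1, -2, 1], [0, 1, 0], [-2, -2, 1]], D = diag(5, -3, 6), P⁻¹ = [[1, 0, -1], [0, 1, 0], [2, 2, -1]].
A³ = P·diag(125, -27, 216)·P⁻¹ = [[307, 486, -91], [0, -27, 0], [182, 486, 34]].
The requested entry is -91.

-91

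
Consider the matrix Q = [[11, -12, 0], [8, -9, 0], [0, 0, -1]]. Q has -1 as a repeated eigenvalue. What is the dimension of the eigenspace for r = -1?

2

Q + 1I = [[12, -12, 0], [8, -8, 0], [0, 0, 0]].
This matrix has rank 1, so its null space has dimension 3 − 1 = 2.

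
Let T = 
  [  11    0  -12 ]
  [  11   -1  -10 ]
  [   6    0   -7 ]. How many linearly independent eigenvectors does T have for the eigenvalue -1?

1

T + 1I = [[12, 0, -12], [11, 0, -10], [6, 0, -6]].
This matrix has rank 2, so its null space has dimension 3 − 2 = 1.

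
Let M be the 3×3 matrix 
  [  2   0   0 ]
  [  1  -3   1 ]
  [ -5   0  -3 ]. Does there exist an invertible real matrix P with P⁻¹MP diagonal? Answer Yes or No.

No

Characteristic polynomial: p(λ) = λ^3 + 4λ^2 - 3λ - 18 = (λ - 2)(λ + 3)^2.
λ = -3 has algebraic multiplicity 2; rank(M + 3I) = 2, so geometric multiplicity = 1.
Geometric multiplicity < algebraic multiplicity, so M is not diagonalizable.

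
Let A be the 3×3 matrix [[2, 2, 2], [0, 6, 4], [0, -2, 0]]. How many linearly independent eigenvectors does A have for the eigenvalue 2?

A − 2I = [[0, 2, 2], [0, 4, 4], [0, -2, -2]].
This matrix has rank 1, so its null space has dimension 3 − 1 = 2.

2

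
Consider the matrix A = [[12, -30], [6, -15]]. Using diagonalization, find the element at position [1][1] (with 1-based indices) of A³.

Characteristic polynomial: λ^2 + 3λ = λ(λ + 3), so the eigenvalues are -3, 0.
λ=0: eigenvector (5, 2).
λ=-3: eigenvector (2, 1).
P = [[5, 2], [2, 1]], D = diag(0, -3), P⁻¹ = [[1, -2], [-2, 5]].
A³ = P·diag(0, -27)·P⁻¹ = [[108, -270], [54, -135]].
The requested entry is 108.

108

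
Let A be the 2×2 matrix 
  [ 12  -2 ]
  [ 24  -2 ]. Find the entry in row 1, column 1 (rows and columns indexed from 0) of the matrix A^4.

-2864

Characteristic polynomial: λ^2 - 10λ + 24 = (λ - 6)(λ - 4), so the eigenvalues are 4, 6.
λ=4: eigenvector (1, 4).
λ=6: eigenvector (1, 3).
P = [[1, 1], [4, 3]], D = diag(4, 6), P⁻¹ = [[-3, 1], [4, -1]].
A⁴ = P·diag(256, 1296)·P⁻¹ = [[4416, -1040], [12480, -2864]].
The requested entry is -2864.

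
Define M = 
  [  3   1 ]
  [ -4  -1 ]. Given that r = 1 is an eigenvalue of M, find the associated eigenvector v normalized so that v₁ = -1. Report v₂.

2

M − 1I = [[2, 1], [-4, -2]].
Solving (M − 1I)v = 0 gives the eigenspace spanned by (-1, 2).
With v₁ = -1, v = (-1, 2), so v₂ = 2.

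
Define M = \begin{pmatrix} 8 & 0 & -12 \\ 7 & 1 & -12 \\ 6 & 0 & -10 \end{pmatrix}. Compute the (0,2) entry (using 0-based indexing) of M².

24

Characteristic polynomial: t^3 + t^2 - 10t + 8 = (t - 2)(t - 1)(t + 4), so the eigenvalues are -4, 1, 2.
t=-4: eigenvector (1, 1, 1).
t=1: eigenvector (0, 1, 0).
t=2: eigenvector (-2, -2, -1).
P = [[1, 0, -2], [1, 1, -2], [1, 0, -1]], D = diag(-4, 1, 2), P⁻¹ = [[-1, 0, 2], [-1, 1, 0], [-1, 0, 1]].
M² = P·diag(16, 1, 4)·P⁻¹ = [[-8, 0, 24], [-9, 1, 24], [-12, 0, 28]].
The requested entry is 24.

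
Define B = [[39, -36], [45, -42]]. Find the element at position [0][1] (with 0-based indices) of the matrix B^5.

-32076

Characteristic polynomial: s^2 + 3s - 18 = (s - 3)(s + 6), so the eigenvalues are -6, 3.
s=-6: eigenvector (4, 5).
s=3: eigenvector (-1, -1).
P = [[4, -1], [5, -1]], D = diag(-6, 3), P⁻¹ = [[-1, 1], [-5, 4]].
B⁵ = P·diag(-7776, 243)·P⁻¹ = [[32319, -32076], [40095, -39852]].
The requested entry is -32076.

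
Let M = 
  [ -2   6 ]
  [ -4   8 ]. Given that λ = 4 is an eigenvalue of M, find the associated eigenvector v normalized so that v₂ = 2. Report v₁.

2

M − 4I = [[-6, 6], [-4, 4]].
Solving (M − 4I)v = 0 gives the eigenspace spanned by (2, 2).
With v₂ = 2, v = (2, 2), so v₁ = 2.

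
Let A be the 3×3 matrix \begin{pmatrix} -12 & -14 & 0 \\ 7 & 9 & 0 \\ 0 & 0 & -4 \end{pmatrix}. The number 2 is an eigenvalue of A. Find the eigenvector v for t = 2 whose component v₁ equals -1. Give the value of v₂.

1

A − 2I = [[-14, -14, 0], [7, 7, 0], [0, 0, -6]].
Solving (A − 2I)v = 0 gives the eigenspace spanned by (-1, 1, 0).
With v₁ = -1, v = (-1, 1, 0), so v₂ = 1.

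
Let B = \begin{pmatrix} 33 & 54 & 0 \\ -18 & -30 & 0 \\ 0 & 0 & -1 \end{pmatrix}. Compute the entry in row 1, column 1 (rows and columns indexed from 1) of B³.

Characteristic polynomial: t^3 - 2t^2 - 21t - 18 = (t - 6)(t + 1)(t + 3), so the eigenvalues are -3, -1, 6.
t=6: eigenvector (2, -1, 0).
t=-3: eigenvector (3, -2, 0).
t=-1: eigenvector (0, 0, 1).
P = [[2, 3, 0], [-1, -2, 0], [0, 0, 1]], D = diag(6, -3, -1), P⁻¹ = [[2, 3, 0], [-1, -2, 0], [0, 0, 1]].
B³ = P·diag(216, -27, -1)·P⁻¹ = [[945, 1458, 0], [-486, -756, 0], [0, 0, -1]].
The requested entry is 945.

945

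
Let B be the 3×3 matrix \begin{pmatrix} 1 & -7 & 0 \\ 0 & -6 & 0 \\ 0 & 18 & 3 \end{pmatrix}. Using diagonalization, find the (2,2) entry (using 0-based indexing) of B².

Characteristic polynomial: r^3 + 2r^2 - 21r + 18 = (r - 3)(r - 1)(r + 6), so the eigenvalues are -6, 1, 3.
r=1: eigenvector (1, 0, 0).
r=3: eigenvector (0, 0, 1).
r=-6: eigenvector (1, 1, -2).
P = [[1, 0, 1], [0, 0, 1], [0, 1, -2]], D = diag(1, 3, -6), P⁻¹ = [[1, -1, 0], [0, 2, 1], [0, 1, 0]].
B² = P·diag(1, 9, 36)·P⁻¹ = [[1, 35, 0], [0, 36, 0], [0, -54, 9]].
The requested entry is 9.

9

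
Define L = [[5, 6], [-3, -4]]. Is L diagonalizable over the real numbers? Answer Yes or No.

Yes

Characteristic polynomial: p(t) = t^2 - t - 2 = (t - 2)(t + 1).
All 2 eigenvalues are distinct, so L is diagonalizable.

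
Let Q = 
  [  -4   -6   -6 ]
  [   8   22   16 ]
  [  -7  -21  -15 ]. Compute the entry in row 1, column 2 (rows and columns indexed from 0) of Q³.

Characteristic polynomial: λ^3 - 3λ^2 - 16λ - 12 = (λ - 6)(λ + 1)(λ + 2), so the eigenvalues are -2, -1, 6.
λ=-2: eigenvector (3, -1, 0).
λ=6: eigenvector (0, 1, -1).
λ=-1: eigenvector (-2, 0, 1).
P = [[3, 0, -2], [-1, 1, 0], [0, -1, 1]], D = diag(-2, 6, -1), P⁻¹ = [[1, 2, 2], [1, 3, 2], [1, 3, 3]].
Q³ = P·diag(-8, 216, -1)·P⁻¹ = [[-22, -42, -42], [224, 664, 448], [-217, -651, -435]].
The requested entry is 448.

448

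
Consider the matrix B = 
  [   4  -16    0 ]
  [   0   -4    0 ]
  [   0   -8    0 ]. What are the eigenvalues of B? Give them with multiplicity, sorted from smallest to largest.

Characteristic polynomial: p(r) = r^3 - 16r = r(r - 4)(r + 4).
Roots (with multiplicity): -4, 0, 4.

-4, 0, 4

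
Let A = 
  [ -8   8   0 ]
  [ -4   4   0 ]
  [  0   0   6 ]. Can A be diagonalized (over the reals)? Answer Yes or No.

Yes

Characteristic polynomial: p(r) = r^3 - 2r^2 - 24r = r(r - 6)(r + 4).
All 3 eigenvalues are distinct, so A is diagonalizable.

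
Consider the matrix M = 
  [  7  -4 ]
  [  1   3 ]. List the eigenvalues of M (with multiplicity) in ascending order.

Characteristic polynomial: p(λ) = λ^2 - 10λ + 25 = (λ - 5)^2.
Roots (with multiplicity): 5, 5.

5, 5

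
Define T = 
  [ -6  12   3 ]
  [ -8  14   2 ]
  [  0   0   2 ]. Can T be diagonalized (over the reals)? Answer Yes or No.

No

Characteristic polynomial: p(r) = r^3 - 10r^2 + 28r - 24 = (r - 6)(r - 2)^2.
r = 2 has algebraic multiplicity 2; rank(T − 2I) = 2, so geometric multiplicity = 1.
Geometric multiplicity < algebraic multiplicity, so T is not diagonalizable.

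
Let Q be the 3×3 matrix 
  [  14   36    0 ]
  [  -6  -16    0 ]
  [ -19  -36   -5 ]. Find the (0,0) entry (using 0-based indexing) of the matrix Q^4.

Characteristic polynomial: s^3 + 7s^2 + 2s - 40 = (s - 2)(s + 4)(s + 5), so the eigenvalues are -5, -4, 2.
s=2: eigenvector (3, -1, -3).
s=-4: eigenvector (-2, 1, 2).
s=-5: eigenvector (0, 0, 1).
P = [[3, -2, 0], [-1, 1, 0], [-3, 2, 1]], D = diag(2, -4, -5), P⁻¹ = [[1, 2, 0], [1, 3, 0], [1, 0, 1]].
Q⁴ = P·diag(16, 256, 625)·P⁻¹ = [[-464, -1440, 0], [240, 736, 0], [1089, 1440, 625]].
The requested entry is -464.

-464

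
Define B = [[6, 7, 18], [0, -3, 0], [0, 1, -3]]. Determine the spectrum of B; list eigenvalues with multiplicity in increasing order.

-3, -3, 6

Characteristic polynomial: p(λ) = λ^3 - 27λ - 54 = (λ - 6)(λ + 3)^2.
Roots (with multiplicity): -3, -3, 6.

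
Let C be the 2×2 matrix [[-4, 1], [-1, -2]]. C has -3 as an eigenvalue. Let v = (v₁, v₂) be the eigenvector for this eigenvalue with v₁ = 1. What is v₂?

1

C + 3I = [[-1, 1], [-1, 1]].
Solving (C + 3I)v = 0 gives the eigenspace spanned by (1, 1).
With v₁ = 1, v = (1, 1), so v₂ = 1.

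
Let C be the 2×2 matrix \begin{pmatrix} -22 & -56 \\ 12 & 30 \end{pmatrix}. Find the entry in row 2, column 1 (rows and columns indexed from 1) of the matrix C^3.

Characteristic polynomial: r^2 - 8r + 12 = (r - 6)(r - 2), so the eigenvalues are 2, 6.
r=2: eigenvector (7, -3).
r=6: eigenvector (-2, 1).
P = [[7, -2], [-3, 1]], D = diag(2, 6), P⁻¹ = [[1, 2], [3, 7]].
C³ = P·diag(8, 216)·P⁻¹ = [[-1240, -2912], [624, 1464]].
The requested entry is 624.

624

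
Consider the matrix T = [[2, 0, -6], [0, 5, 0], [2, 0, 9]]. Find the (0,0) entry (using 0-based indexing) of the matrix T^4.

-1388

Characteristic polynomial: μ^3 - 16μ^2 + 85μ - 150 = (μ - 6)(μ - 5)^2, so the eigenvalues are 5, 5, 6.
μ=6: eigenvector (-3, 0, 2).
μ=5: eigenvector (0, 1, 0).
μ=5: eigenvector (-2, 0, 1).
P = [[-3, 0, -2], [0, 1, 0], [2, 0, 1]], D = diag(6, 5, 5), P⁻¹ = [[1, 0, 2], [0, 1, 0], [-2, 0, -3]].
T⁴ = P·diag(1296, 625, 625)·P⁻¹ = [[-1388, 0, -4026], [0, 625, 0], [1342, 0, 3309]].
The requested entry is -1388.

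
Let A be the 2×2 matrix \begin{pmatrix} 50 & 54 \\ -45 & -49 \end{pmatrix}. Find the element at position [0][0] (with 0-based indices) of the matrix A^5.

Characteristic polynomial: λ^2 - λ - 20 = (λ - 5)(λ + 4), so the eigenvalues are -4, 5.
λ=5: eigenvector (6, -5).
λ=-4: eigenvector (1, -1).
P = [[6, 1], [-5, -1]], D = diag(5, -4), P⁻¹ = [[1, 1], [-5, -6]].
A⁵ = P·diag(3125, -1024)·P⁻¹ = [[23870, 24894], [-20745, -21769]].
The requested entry is 23870.

23870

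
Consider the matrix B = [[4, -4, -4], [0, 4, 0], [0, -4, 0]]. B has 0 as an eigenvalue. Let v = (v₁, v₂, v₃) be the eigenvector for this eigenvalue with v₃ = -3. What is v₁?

B = [[4, -4, -4], [0, 4, 0], [0, -4, 0]].
Solving (B)v = 0 gives the eigenspace spanned by (-3, 0, -3).
With v₃ = -3, v = (-3, 0, -3), so v₁ = -3.

-3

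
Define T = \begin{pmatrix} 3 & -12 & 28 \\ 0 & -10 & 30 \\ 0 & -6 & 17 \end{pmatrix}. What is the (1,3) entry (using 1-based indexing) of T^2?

Characteristic polynomial: r^3 - 10r^2 + 31r - 30 = (r - 5)(r - 3)(r - 2), so the eigenvalues are 2, 3, 5.
r=2: eigenvector (4, 5, 2).
r=3: eigenvector (1, 0, 0).
r=5: eigenvector (2, 2, 1).
P = [[4, 1, 2], [5, 0, 2], [2, 0, 1]], D = diag(2, 3, 5), P⁻¹ = [[0, 1, -2], [1, 0, -2], [0, -2, 5]].
T² = P·diag(4, 9, 25)·P⁻¹ = [[9, -84, 200], [0, -80, 210], [0, -42, 109]].
The requested entry is 200.

200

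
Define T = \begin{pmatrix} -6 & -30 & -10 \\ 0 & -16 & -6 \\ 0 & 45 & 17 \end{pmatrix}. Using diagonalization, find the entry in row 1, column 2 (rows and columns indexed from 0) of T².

Characteristic polynomial: s^3 + 5s^2 - 8s - 12 = (s - 2)(s + 1)(s + 6), so the eigenvalues are -6, -1, 2.
s=2: eigenvector (0, -1, 3).
s=-1: eigenvector (-2, 2, -5).
s=-6: eigenvector (1, 0, 0).
P = [[0, -2, 1], [-1, 2, 0], [3, -5, 0]], D = diag(2, -1, -6), P⁻¹ = [[0, 5, 2], [0, 3, 1], [1, 6, 2]].
T² = P·diag(4, 1, 36)·P⁻¹ = [[36, 210, 70], [0, -14, -6], [0, 45, 19]].
The requested entry is -6.

-6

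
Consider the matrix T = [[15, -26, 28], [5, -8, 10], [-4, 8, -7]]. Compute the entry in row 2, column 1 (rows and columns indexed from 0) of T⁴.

-160

Characteristic polynomial: s^3 - 7s + 6 = (s - 2)(s - 1)(s + 3), so the eigenvalues are -3, 1, 2.
s=2: eigenvector (-2, -1, 0).
s=-3: eigenvector (3, 1, -1).
s=1: eigenvector (-2, 0, 1).
P = [[-2, 3, -2], [-1, 1, 0], [0, -1, 1]], D = diag(2, -3, 1), P⁻¹ = [[-1, 1, -2], [-1, 2, -2], [-1, 2, -1]].
T⁴ = P·diag(16, 81, 1)·P⁻¹ = [[-209, 450, -420], [-65, 146, -130], [80, -160, 161]].
The requested entry is -160.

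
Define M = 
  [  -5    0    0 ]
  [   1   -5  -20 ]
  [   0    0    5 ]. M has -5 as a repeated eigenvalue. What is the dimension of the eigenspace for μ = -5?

1

M + 5I = [[0, 0, 0], [1, 0, -20], [0, 0, 10]].
This matrix has rank 2, so its null space has dimension 3 − 2 = 1.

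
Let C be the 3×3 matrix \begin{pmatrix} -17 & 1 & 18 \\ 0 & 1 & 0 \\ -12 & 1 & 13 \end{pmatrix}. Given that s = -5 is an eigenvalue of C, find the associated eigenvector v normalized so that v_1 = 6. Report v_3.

C + 5I = [[-12, 1, 18], [0, 6, 0], [-12, 1, 18]].
Solving (C + 5I)v = 0 gives the eigenspace spanned by (6, 0, 4).
With v_1 = 6, v = (6, 0, 4), so v_3 = 4.

4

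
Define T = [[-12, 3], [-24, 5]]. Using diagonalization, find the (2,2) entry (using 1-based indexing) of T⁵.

Characteristic polynomial: r^2 + 7r + 12 = (r + 3)(r + 4), so the eigenvalues are -4, -3.
r=-3: eigenvector (1, 3).
r=-4: eigenvector (-3, -8).
P = [[1, -3], [3, -8]], D = diag(-3, -4), P⁻¹ = [[-8, 3], [-3, 1]].
T⁵ = P·diag(-243, -1024)·P⁻¹ = [[-7272, 2343], [-18744, 6005]].
The requested entry is 6005.

6005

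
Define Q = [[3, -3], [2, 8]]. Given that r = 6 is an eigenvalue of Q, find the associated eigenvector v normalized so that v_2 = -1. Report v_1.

1

Q − 6I = [[-3, -3], [2, 2]].
Solving (Q − 6I)v = 0 gives the eigenspace spanned by (1, -1).
With v_2 = -1, v = (1, -1), so v_1 = 1.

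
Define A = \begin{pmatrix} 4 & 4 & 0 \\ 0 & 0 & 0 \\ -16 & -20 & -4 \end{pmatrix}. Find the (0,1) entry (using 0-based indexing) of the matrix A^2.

Characteristic polynomial: λ^3 - 16λ = λ(λ - 4)(λ + 4), so the eigenvalues are -4, 0, 4.
λ=4: eigenvector (1, 0, -2).
λ=0: eigenvector (-1, 1, -1).
λ=-4: eigenvector (0, 0, 1).
P = [[1, -1, 0], [0, 1, 0], [-2, -1, 1]], D = diag(4, 0, -4), P⁻¹ = [[1, 1, 0], [0, 1, 0], [2, 3, 1]].
A² = P·diag(16, 0, 16)·P⁻¹ = [[16, 16, 0], [0, 0, 0], [0, 16, 16]].
The requested entry is 16.

16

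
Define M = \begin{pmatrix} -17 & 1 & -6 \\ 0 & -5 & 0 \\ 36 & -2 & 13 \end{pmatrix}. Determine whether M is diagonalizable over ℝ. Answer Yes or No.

No

Characteristic polynomial: p(t) = t^3 + 9t^2 + 15t - 25 = (t - 1)(t + 5)^2.
t = -5 has algebraic multiplicity 2; rank(M + 5I) = 2, so geometric multiplicity = 1.
Geometric multiplicity < algebraic multiplicity, so M is not diagonalizable.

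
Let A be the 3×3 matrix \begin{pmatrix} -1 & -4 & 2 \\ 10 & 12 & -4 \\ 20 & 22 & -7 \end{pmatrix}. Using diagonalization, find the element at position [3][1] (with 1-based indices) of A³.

Characteristic polynomial: μ^3 - 4μ^2 - μ + 4 = (μ - 4)(μ - 1)(μ + 1), so the eigenvalues are -1, 1, 4.
μ=1: eigenvector (1, -2, -3).
μ=4: eigenvector (0, 1, 2).
μ=-1: eigenvector (-1, 2, 4).
P = [[1, 0, -1], [-2, 1, 2], [-3, 2, 4]], D = diag(1, 4, -1), P⁻¹ = [[0, -2, 1], [2, 1, 0], [-1, -2, 1]].
A³ = P·diag(1, 64, -1)·P⁻¹ = [[-1, -4, 2], [130, 72, -4], [260, 142, -7]].
The requested entry is 260.

260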